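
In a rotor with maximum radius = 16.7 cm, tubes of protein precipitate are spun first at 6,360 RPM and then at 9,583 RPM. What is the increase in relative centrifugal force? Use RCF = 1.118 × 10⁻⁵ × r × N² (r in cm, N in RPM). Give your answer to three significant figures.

≈ 9590 g

RCF₁ = 1.118 × 10⁻⁵ × 16.7 × (6360)² = 1.118 × 10⁻⁵ × 16.7 × 40,449,600 ≈ 7,552.2 × g
RCF₂ = 1.118 × 10⁻⁵ × 16.7 × (9583)² = 1.118 × 10⁻⁵ × 16.7 × 91,833,889 ≈ 17,145.9 × g
Increase = 17,145.9 − 7,552.2 = 9,593.7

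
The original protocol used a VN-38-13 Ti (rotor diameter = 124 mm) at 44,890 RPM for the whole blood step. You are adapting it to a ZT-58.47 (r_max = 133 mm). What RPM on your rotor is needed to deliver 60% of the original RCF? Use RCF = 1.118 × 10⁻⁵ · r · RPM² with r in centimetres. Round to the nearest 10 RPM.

Original rotor: r = 124 mm / 2 = 62 mm = 6.2 cm
RCF_original = 1.118 × 10⁻⁵ × 6.2 × (44890)² = 1.118 × 10⁻⁵ × 6.2 × 2,015,112,100 ≈ 139,679.5 × g
Target RCF = 0.6 × 139,679.5 ≈ 83,807.7 × g
Your rotor: r = 133 mm = 13.3 cm
83,807.7 = 1.118 × 10⁻⁵ × 13.3 × N²
N² = 83,807.7 / (14.8694 × 10⁻⁵) = 563,625,298
N ≈ √563,625,298 ≈ 23,740.8

≈ 23740 RPM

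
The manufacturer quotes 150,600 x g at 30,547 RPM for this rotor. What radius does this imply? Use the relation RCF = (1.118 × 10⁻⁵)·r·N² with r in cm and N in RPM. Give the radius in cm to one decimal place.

150600 = 1.118 × 10⁻⁵ × r × (30547)²
r = 150600 / (1.118 × 10⁻⁵ × 933,119,209) = 150600 / 10432.27 ≈ 14.436 cm

14.4 cm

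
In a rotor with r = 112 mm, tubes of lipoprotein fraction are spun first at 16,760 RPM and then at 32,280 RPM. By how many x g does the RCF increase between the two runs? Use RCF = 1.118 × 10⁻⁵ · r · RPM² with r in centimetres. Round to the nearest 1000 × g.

≈ 95000 x g

r = 112 mm = 11.2 cm
RCF₁ = 1.118 × 10⁻⁵ × 11.2 × (16760)² = 1.118 × 10⁻⁵ × 11.2 × 280,897,600 ≈ 35,172.9 × g
RCF₂ = 1.118 × 10⁻⁵ × 11.2 × (32280)² = 1.118 × 10⁻⁵ × 11.2 × 1,041,998,400 ≈ 130,474.9 × g
Increase = 130,474.9 − 35,172.9 = 95,302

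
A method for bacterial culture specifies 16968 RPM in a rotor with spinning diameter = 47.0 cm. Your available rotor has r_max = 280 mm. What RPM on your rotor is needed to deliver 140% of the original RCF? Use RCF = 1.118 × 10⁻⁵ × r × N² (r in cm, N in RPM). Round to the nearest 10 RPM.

18390 RPM

Original rotor: r = 47.0 / 2 = 23.5 cm
RCF_original = 1.118 × 10⁻⁵ × 23.5 × (16968)² = 1.118 × 10⁻⁵ × 23.5 × 287,913,024 ≈ 75,643.4 × g
Target RCF = 1.4 × 75,643.4 ≈ 105,900.8 × g
Your rotor: r = 280 mm = 28.0 cm
105,900.8 = 1.118 × 10⁻⁵ × 28 × N²
N² = 105,900.8 / (31.304 × 10⁻⁵) = 338,297,981
N ≈ √338,297,981 ≈ 18,392.9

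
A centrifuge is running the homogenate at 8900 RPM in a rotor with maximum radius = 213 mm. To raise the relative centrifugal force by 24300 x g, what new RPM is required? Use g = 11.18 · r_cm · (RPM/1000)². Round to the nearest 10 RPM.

N₂ ≈ 13460 RPM

r = 213 mm = 21.3 cm
Current RCF = 11.18 × 21.3 × (8.9)² = 11.18 × 21.3 × 79.21 ≈ 18,862.6 × g
Target RCF = 18,862.6 + 24,300 = 43,162.6 × g
(N/1000)² = 43,162.6 / 238.134 = 181.2534
N = 1000 × √181.2534 ≈ 13,463.0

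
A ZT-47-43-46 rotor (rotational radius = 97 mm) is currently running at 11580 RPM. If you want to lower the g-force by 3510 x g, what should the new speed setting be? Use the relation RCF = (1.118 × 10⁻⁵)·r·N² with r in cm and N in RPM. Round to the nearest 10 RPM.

r = 97 mm = 9.7 cm
Current RCF = 1.118 × 10⁻⁵ × 9.7 × (11580)² = 1.118 × 10⁻⁵ × 9.7 × 134,096,400 ≈ 14,542.2 × g
Target RCF = 14,542.2 − 3,510 = 11,032.2 × g
N² = 11,032.2 / (10.8446 × 10⁻⁵) = 101,729,893
N ≈ √101,729,893 ≈ 10,086.1

10090 RPM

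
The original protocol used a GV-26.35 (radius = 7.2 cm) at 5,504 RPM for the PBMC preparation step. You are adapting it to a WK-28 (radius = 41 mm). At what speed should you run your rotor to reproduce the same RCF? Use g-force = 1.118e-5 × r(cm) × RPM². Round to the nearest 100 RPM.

RCF = 1.118 × 10⁻⁵ × r × N²
RCF_original = 1.118 × 10⁻⁵ × 7.2 × (5504)² = 1.118 × 10⁻⁵ × 7.2 × 30,294,016 ≈ 2,438.5 × g
Your rotor: r = 41 mm = 4.1 cm
2,438.5 = 1.118 × 10⁻⁵ × 4.1 × N²
N² = 2,438.5 / (4.5838 × 10⁻⁵) = 53,198,220
N ≈ √53,198,220 ≈ 7,293.7

≈ 7300 RPM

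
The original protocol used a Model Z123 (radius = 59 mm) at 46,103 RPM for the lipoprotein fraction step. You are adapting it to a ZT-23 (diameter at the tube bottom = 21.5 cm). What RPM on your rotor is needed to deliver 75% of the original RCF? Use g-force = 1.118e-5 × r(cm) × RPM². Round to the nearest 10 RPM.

≈ 29580 RPM

Original rotor: r = 59 mm = 5.9 cm
RCF = 1.118 × 10⁻⁵ × r × N²
RCF_original = 1.118 × 10⁻⁵ × 5.9 × (46103)² = 1.118 × 10⁻⁵ × 5.9 × 2,125,486,609 ≈ 140,201.3 × g
Target RCF = 0.75 × 140,201.3 ≈ 105,151 × g
Your rotor: r = 21.5 / 2 = 10.75 cm
105,151 = 1.118 × 10⁻⁵ × 10.75 × N²
N² = 105,151 / (12.0185 × 10⁻⁵) = 874,909,514
N ≈ √874,909,514 ≈ 29,578.9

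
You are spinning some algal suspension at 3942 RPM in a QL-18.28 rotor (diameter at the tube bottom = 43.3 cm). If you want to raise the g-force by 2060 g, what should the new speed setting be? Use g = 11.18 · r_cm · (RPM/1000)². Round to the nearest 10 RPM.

r = 43.3 / 2 = 21.65 cm
Current RCF = 11.18 × 21.65 × (3.942)² = 11.18 × 21.65 × 15.539364 ≈ 3,761.3 × g
Target RCF = 3,761.3 + 2,060 = 5,821.3 × g
(N/1000)² = 5,821.3 / 242.047 = 24.05029
N = 1000 × √24.05029 ≈ 4,904.1

4900 RPM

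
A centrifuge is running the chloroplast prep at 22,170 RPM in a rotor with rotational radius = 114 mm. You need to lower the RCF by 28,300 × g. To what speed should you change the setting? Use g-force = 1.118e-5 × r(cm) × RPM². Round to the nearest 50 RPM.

16400 RPM

r = 114 mm = 11.4 cm
Current RCF = 1.118 × 10⁻⁵ × 11.4 × (22170)² = 1.118 × 10⁻⁵ × 11.4 × 491,508,900 ≈ 62,643.8 × g
Target RCF = 62,643.8 − 28,300 = 34,343.8 × g
N² = 34,343.8 / (12.7452 × 10⁻⁵) = 269,464,583
N ≈ √269,464,583 ≈ 16,415.4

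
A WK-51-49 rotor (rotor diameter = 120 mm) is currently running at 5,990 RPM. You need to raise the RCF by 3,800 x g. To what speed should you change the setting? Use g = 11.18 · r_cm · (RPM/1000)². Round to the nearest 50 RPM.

9600 RPM

r = 120 mm / 2 = 60 mm = 6 cm
Current RCF = 11.18 × 6 × (5.99)² = 11.18 × 6 × 35.8801 ≈ 2,406.8 × g
Target RCF = 2,406.8 + 3,800 = 6,206.8 × g
(N/1000)² = 6,206.8 / 67.08 = 92.52832
N = 1000 × √92.52832 ≈ 9,619.2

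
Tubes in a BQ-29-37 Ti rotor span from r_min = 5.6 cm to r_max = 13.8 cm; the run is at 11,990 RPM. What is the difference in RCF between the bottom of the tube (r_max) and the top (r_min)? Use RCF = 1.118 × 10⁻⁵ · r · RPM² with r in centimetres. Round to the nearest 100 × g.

ΔRCF ≈ 13200 g

RCF_max = 1.118 × 10⁻⁵ × 13.8 × (11990)² = 1.118 × 10⁻⁵ × 13.8 × 143,760,100 ≈ 22,179.9 × g
RCF_min = 1.118 × 10⁻⁵ × 5.6 × (11990)² = 1.118 × 10⁻⁵ × 5.6 × 143,760,100 ≈ 9,000.5 × g
ΔRCF = 22,179.9 − 9,000.5 = 13,179.4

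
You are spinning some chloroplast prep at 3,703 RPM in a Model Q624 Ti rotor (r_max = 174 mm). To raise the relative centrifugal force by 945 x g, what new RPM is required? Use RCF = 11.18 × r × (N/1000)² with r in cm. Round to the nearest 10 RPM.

N₂ ≈ 4310 RPM

r = 174 mm = 17.4 cm
Current RCF = 11.18 × 17.4 × (3.703)² = 11.18 × 17.4 × 13.712209 ≈ 2,667.5 × g
Target RCF = 2,667.5 + 945 = 3,612.5 × g
(N/1000)² = 3,612.5 / 194.532 = 18.57021
N = 1000 × √18.57021 ≈ 4,309.3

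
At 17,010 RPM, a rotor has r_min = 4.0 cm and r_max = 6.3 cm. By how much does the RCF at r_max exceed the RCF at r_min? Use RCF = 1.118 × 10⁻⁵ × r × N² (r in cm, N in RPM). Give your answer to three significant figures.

ΔRCF ≈ 7440 x g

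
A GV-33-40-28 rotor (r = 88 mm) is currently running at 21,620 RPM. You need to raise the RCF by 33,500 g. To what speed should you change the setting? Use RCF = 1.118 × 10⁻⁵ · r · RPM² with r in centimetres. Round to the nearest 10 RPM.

≈ 28420 RPM

r = 88 mm = 8.8 cm
Current RCF = 1.118 × 10⁻⁵ × 8.8 × (21620)² = 1.118 × 10⁻⁵ × 8.8 × 467,424,400 ≈ 45,987.1 × g
Target RCF = 45,987.1 + 33,500 = 79,487.1 × g
N² = 79,487.1 / (9.8384 × 10⁻⁵) = 807,927,102
N ≈ √807,927,102 ≈ 28,424.1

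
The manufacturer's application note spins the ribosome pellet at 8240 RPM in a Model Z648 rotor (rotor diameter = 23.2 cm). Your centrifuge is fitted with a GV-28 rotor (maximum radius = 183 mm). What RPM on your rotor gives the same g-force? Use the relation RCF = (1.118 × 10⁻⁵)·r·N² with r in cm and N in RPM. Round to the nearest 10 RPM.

≈ 6560 RPM

Original rotor: r = 23.2 / 2 = 11.6 cm
RCF_original = 1.118 × 10⁻⁵ × 11.6 × (8240)² = 1.118 × 10⁻⁵ × 11.6 × 67,897,600 ≈ 8,805.5 × g
Your rotor: r = 183 mm = 18.3 cm
8,805.5 = 1.118 × 10⁻⁵ × 18.3 × N²
N² = 8,805.5 / (20.4594 × 10⁻⁵) = 43,038,897
N ≈ √43,038,897 ≈ 6,560.4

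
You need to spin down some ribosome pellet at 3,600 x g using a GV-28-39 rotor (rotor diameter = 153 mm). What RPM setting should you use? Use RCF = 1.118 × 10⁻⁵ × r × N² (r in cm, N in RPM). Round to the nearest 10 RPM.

N ≈ 6490 RPM

r = 153 mm / 2 = 76.5 mm = 7.65 cm
3,600 = 1.118 × 10⁻⁵ × 7.65 × N²
N² = 3,600 / (8.5527 × 10⁻⁵) = 42,091,971
N ≈ √42,091,971 ≈ 6,487.8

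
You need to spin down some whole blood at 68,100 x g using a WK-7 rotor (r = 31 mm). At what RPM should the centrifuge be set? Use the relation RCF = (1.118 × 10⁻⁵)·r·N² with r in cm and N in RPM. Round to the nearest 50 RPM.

r = 31 mm = 3.1 cm
RCF = 1.118 × 10⁻⁵ × r × N²
68,100 = 1.118 × 10⁻⁵ × 3.1 × N²
N² = 68,100 / (3.4658 × 10⁻⁵) = 1,964,914,305
N ≈ √1,964,914,305 ≈ 44,327.4

44350 RPM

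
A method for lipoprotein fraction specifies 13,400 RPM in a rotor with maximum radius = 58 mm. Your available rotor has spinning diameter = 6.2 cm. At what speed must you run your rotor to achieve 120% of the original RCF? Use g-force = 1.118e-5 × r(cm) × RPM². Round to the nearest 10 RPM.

Original rotor: r = 58 mm = 5.8 cm
RCF = 1.118 × 10⁻⁵ × r × N²
RCF_original = 1.118 × 10⁻⁵ × 5.8 × (13400)² = 1.118 × 10⁻⁵ × 5.8 × 179,560,000 ≈ 11,643.4 × g
Target RCF = 1.2 × 11,643.4 ≈ 13,972.1 × g
Your rotor: r = 6.2 / 2 = 3.1 cm
13,972.1 = 1.118 × 10⁻⁵ × 3.1 × N²
N² = 13,972.1 / (3.4658 × 10⁻⁵) = 403,142,132
N ≈ √403,142,132 ≈ 20,078.4

≈ 20080 RPM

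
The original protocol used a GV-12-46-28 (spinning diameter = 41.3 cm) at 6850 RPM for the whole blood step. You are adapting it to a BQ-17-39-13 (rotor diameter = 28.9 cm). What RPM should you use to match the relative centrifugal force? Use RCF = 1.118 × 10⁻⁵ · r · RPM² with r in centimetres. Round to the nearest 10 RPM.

8190 RPM

Original rotor: r = 41.3 / 2 = 20.65 cm
RCF_original = 1.118 × 10⁻⁵ × 20.65 × (6850)² = 1.118 × 10⁻⁵ × 20.65 × 46,922,500 ≈ 10,832.9 × g
Your rotor: r = 28.9 / 2 = 14.45 cm
10,832.9 = 1.118 × 10⁻⁵ × 14.45 × N²
N² = 10,832.9 / (16.1551 × 10⁻⁵) = 67,055,605
N ≈ √67,055,605 ≈ 8,188.7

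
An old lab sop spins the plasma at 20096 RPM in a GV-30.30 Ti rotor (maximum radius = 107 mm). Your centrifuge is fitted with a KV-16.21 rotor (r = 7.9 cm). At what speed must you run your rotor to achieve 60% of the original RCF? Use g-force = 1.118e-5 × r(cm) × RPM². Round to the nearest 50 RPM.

Original rotor: r = 107 mm = 10.7 cm
RCF = 1.118 × 10⁻⁵ × r × N²
RCF_original = 1.118 × 10⁻⁵ × 10.7 × (20096)² = 1.118 × 10⁻⁵ × 10.7 × 403,849,216 ≈ 48,310.9 × g
Target RCF = 0.6 × 48,310.9 ≈ 28,986.5 × g
28,986.5 = 1.118 × 10⁻⁵ × 7.9 × N²
N² = 28,986.5 / (8.8322 × 10⁻⁵) = 328,191,164
N ≈ √328,191,164 ≈ 18,116.0

18100 RPM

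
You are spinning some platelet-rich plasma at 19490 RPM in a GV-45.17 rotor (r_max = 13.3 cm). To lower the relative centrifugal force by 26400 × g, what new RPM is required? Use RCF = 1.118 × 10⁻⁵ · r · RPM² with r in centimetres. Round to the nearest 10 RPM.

N₂ ≈ 14220 RPM

Current RCF = 1.118 × 10⁻⁵ × 13.3 × (19490)² = 1.118 × 10⁻⁵ × 13.3 × 379,860,100 ≈ 56,482.9 × g
Target RCF = 56,482.9 − 26,400 = 30,082.9 × g
N² = 30,082.9 / (14.8694 × 10⁻⁵) = 202,314,149
N ≈ √202,314,149 ≈ 14,223.7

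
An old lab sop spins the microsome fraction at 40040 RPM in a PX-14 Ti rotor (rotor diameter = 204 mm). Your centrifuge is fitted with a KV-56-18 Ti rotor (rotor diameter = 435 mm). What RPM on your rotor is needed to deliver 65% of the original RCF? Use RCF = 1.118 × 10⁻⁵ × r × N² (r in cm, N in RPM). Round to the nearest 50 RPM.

≈ 22100 RPM

Original rotor: r = 204 mm / 2 = 102 mm = 10.2 cm
RCF_original = 1.118 × 10⁻⁵ × 10.2 × (40040)² = 1.118 × 10⁻⁵ × 10.2 × 1,603,201,600 ≈ 182,822.7 × g
Target RCF = 0.65 × 182,822.7 ≈ 118,834.8 × g
Your rotor: r = 435 mm / 2 = 217.5 mm = 21.75 cm
118,834.8 = 1.118 × 10⁻⁵ × 21.75 × N²
N² = 118,834.8 / (24.3165 × 10⁻⁵) = 488,700,265
N ≈ √488,700,265 ≈ 22,106.6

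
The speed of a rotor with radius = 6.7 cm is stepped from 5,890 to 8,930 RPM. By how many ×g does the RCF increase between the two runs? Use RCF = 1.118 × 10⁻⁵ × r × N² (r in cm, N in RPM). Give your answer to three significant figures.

RCF₁ = 1.118 × 10⁻⁵ × 6.7 × (5890)² = 1.118 × 10⁻⁵ × 6.7 × 34,692,100 ≈ 2,598.6 × g
RCF₂ = 1.118 × 10⁻⁵ × 6.7 × (8930)² = 1.118 × 10⁻⁵ × 6.7 × 79,744,900 ≈ 5,973.4 × g
Increase = 5,973.4 − 2,598.6 = 3,374.8

3370 ×g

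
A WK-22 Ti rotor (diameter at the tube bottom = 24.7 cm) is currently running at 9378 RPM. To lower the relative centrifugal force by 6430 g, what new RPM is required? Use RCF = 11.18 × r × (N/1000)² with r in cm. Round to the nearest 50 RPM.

r = 24.7 / 2 = 12.35 cm
Current RCF = 11.18 × 12.35 × (9.378)² = 11.18 × 12.35 × 87.946884 ≈ 12,143.1 × g
Target RCF = 12,143.1 − 6,430 = 5,713.1 × g
(N/1000)² = 5,713.1 / 138.073 = 41.37739
N = 1000 × √41.37739 ≈ 6,432.5

N₂ ≈ 6450 RPM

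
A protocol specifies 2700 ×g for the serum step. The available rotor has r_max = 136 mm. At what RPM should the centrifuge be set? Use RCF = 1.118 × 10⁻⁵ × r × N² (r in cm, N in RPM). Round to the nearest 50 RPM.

N ≈ 4200 RPM

r = 136 mm = 13.6 cm
2,700 = 1.118 × 10⁻⁵ × 13.6 × N²
N² = 2,700 / (15.2048 × 10⁻⁵) = 17,757,550
N ≈ √17,757,550 ≈ 4,214.0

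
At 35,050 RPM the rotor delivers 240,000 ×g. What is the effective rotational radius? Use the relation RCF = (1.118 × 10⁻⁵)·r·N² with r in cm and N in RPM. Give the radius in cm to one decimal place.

r ≈ 17.5 cm

240000 = 1.118 × 10⁻⁵ × r × (35050)²
r = 240000 / (1.118 × 10⁻⁵ × 1,228,502,500) = 240000 / 13734.66 ≈ 17.474 cm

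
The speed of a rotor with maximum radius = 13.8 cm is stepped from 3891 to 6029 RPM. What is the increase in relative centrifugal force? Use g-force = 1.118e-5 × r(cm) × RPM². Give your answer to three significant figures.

RCF₁ = 1.118 × 10⁻⁵ × 13.8 × (3891)² = 1.118 × 10⁻⁵ × 13.8 × 15,139,881 ≈ 2,335.8 × g
RCF₂ = 1.118 × 10⁻⁵ × 13.8 × (6029)² = 1.118 × 10⁻⁵ × 13.8 × 36,348,841 ≈ 5,608 × g
Increase = 5,608 − 2,335.8 = 3,272.2

3270 ×g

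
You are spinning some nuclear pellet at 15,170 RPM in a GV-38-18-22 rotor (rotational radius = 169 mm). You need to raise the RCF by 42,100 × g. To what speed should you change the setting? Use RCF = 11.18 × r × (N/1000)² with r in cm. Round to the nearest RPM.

≈ 21283 RPM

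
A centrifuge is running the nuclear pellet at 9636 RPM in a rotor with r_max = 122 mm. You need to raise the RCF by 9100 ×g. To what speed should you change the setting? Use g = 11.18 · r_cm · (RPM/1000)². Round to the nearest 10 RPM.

12630 RPM

r = 122 mm = 12.2 cm
Current RCF = 11.18 × 12.2 × (9.636)² = 11.18 × 12.2 × 92.852496 ≈ 12,664.7 × g
Target RCF = 12,664.7 + 9,100 = 21,764.7 × g
(N/1000)² = 21,764.7 / 136.396 = 159.5699
N = 1000 × √159.5699 ≈ 12,632.1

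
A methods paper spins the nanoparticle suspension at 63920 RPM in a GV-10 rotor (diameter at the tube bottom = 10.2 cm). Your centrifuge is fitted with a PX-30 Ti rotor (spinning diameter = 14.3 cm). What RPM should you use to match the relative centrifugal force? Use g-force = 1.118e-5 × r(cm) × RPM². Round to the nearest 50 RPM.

Original rotor: r = 10.2 / 2 = 5.1 cm
RCF = 1.118 × 10⁻⁵ × r × N²
RCF_original = 1.118 × 10⁻⁵ × 5.1 × (63920)² = 1.118 × 10⁻⁵ × 5.1 × 4,085,766,400 ≈ 232,962.2 × g
Your rotor: r = 14.3 / 2 = 7.15 cm
232,962.2 = 1.118 × 10⁻⁵ × 7.15 × N²
N² = 232,962.2 / (7.9937 × 10⁻⁵) = 2,914,322,529
N ≈ √2,914,322,529 ≈ 53,984.5

≈ 54000 RPM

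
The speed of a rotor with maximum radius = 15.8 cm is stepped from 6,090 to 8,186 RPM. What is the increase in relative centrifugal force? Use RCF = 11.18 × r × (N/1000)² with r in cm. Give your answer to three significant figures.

RCF₁ = 11.18 × 15.8 × (6.09)² = 11.18 × 15.8 × 37.0881 ≈ 6,551.4 × g
RCF₂ = 11.18 × 15.8 × (8.186)² = 11.18 × 15.8 × 67.010596 ≈ 11,837 × g
Increase = 11,837 − 6,551.4 = 5,285.6

≈ 5290 × g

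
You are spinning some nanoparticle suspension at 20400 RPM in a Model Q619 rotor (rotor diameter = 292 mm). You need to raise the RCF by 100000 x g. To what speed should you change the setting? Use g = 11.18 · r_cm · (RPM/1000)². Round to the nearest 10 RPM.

r = 292 mm / 2 = 146 mm = 14.6 cm
Current RCF = 11.18 × 14.6 × (20.4)² = 11.18 × 14.6 × 416.16 ≈ 67,929 × g
Target RCF = 67,929 + 100,000 = 167,929 × g
(N/1000)² = 167,929 / 163.228 = 1028.8
N = 1000 × √1028.8 ≈ 32,074.9

≈ 32070 RPM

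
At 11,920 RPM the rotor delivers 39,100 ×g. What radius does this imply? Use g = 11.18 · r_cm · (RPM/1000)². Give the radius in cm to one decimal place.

RCF = 11.18 × r × (N/1000)²
39100 = 11.18 × r × (11.92)²
r = 39100 / (11.18 × 142.0864) = 39100 / 1588.526 ≈ 24.614 cm

r ≈ 24.6 cm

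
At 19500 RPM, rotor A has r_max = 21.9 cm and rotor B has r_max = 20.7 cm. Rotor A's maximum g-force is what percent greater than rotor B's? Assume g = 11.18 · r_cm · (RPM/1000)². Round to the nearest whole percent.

6%

At equal RPM, RCF scales linearly with r: ratio = 21.9 / 20.7 = 1.0580.
So rotor A delivers 5.8% more g-force.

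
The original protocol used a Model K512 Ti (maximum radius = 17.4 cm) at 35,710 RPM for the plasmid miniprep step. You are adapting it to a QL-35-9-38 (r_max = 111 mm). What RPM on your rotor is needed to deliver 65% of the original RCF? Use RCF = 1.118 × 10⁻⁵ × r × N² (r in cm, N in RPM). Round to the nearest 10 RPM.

RCF_original = 1.118 × 10⁻⁵ × 17.4 × (35710)² = 1.118 × 10⁻⁵ × 17.4 × 1,275,204,100 ≈ 248,068 × g
Target RCF = 0.65 × 248,068 ≈ 161,244.2 × g
Your rotor: r = 111 mm = 11.1 cm
161,244.2 = 1.118 × 10⁻⁵ × 11.1 × N²
N² = 161,244.2 / (12.4098 × 10⁻⁵) = 1,299,329,562
N ≈ √1,299,329,562 ≈ 36,046.2

36050 RPM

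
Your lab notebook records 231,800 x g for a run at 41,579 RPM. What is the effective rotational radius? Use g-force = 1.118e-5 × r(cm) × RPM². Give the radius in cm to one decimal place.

≈ 12.0 cm

RCF = 1.118 × 10⁻⁵ × r × N²
231800 = 1.118 × 10⁻⁵ × r × (41579)²
r = 231800 / (1.118 × 10⁻⁵ × 1,728,813,241) = 231800 / 19328.13 ≈ 11.993 cm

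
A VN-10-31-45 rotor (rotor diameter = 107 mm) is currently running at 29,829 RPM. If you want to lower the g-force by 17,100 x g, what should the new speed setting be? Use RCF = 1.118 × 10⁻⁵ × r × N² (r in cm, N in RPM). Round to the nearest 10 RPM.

r = 107 mm / 2 = 53.5 mm = 5.35 cm
Current RCF = 1.118 × 10⁻⁵ × 5.35 × (29829)² = 1.118 × 10⁻⁵ × 5.35 × 889,769,241 ≈ 53,219.8 × g
Target RCF = 53,219.8 − 17,100 = 36,119.8 × g
N² = 36,119.8 / (5.9813 × 10⁻⁵) = 603,878,755
N ≈ √603,878,755 ≈ 24,573.9

N₂ ≈ 24570 RPM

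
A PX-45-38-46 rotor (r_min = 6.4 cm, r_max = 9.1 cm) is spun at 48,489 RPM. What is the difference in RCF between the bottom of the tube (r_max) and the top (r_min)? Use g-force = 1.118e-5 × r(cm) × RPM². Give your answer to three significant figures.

ΔRCF ≈ 71000 ×g

ΔRCF = 1.118 × 10⁻⁵ × (r_max − r_min) × N² = 1.118 × 10⁻⁵ × 2.7 × 2,351,183,121 ≈ 70,972.8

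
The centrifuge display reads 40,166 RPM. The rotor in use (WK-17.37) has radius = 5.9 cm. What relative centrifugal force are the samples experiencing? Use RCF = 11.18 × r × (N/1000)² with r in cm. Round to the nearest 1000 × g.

RCF = 11.18 × r × (N/1000)²
RCF = 11.18 × 5.9 × (40.166)² = 11.18 × 5.9 × 1,613.307556 ≈ 106,417 × g

106000 × g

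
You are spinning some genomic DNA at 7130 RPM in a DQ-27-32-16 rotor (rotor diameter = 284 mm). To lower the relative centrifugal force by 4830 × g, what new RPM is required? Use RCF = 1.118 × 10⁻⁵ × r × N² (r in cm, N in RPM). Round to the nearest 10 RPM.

4520 RPM

r = 284 mm / 2 = 142 mm = 14.2 cm
Current RCF = 1.118 × 10⁻⁵ × 14.2 × (7130)² = 1.118 × 10⁻⁵ × 14.2 × 50,836,900 ≈ 8,070.7 × g
Target RCF = 8,070.7 − 4,830 = 3,240.7 × g
N² = 3,240.7 / (15.8756 × 10⁻⁵) = 20,413,087
N ≈ √20,413,087 ≈ 4,518.1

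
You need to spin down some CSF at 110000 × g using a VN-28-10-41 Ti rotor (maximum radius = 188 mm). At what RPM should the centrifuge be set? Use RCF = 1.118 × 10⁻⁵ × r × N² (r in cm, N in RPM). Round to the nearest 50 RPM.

22900 RPM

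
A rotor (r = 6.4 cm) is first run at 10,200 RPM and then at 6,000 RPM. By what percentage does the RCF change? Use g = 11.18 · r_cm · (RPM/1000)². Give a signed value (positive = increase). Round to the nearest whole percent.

-65%

RCF ∝ N², so the ratio is (6000/10200)² = (0.588235)² = 0.3460.
Change = 0.3460 − 1 = -0.6540 → -65.4%.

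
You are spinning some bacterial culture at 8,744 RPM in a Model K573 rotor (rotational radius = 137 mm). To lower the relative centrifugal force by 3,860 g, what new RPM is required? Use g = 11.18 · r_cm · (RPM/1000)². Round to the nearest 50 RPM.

r = 137 mm = 13.7 cm
Current RCF = 11.18 × 13.7 × (8.744)² = 11.18 × 13.7 × 76.457536 ≈ 11,710.7 × g
Target RCF = 11,710.7 − 3,860 = 7,850.7 × g
(N/1000)² = 7,850.7 / 153.166 = 51.25615
N = 1000 × √51.25615 ≈ 7,159.3

≈ 7150 RPM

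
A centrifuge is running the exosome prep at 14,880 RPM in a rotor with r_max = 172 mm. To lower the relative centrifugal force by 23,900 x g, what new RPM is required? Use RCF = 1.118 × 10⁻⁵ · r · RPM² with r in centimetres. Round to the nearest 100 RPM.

r = 172 mm = 17.2 cm
Current RCF = 1.118 × 10⁻⁵ × 17.2 × (14880)² = 1.118 × 10⁻⁵ × 17.2 × 221,414,400 ≈ 42,577.1 × g
Target RCF = 42,577.1 − 23,900 = 18,677.1 × g
N² = 18,677.1 / (19.2296 × 10⁻⁵) = 97,126,825
N ≈ √97,126,825 ≈ 9,855.3

9900 RPM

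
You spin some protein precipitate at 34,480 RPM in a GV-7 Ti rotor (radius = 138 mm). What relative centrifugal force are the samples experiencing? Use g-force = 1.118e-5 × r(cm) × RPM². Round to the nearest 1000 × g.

r = 138 mm = 13.8 cm
RCF = 1.118 × 10⁻⁵ × 13.8 × (34480)² = 1.118 × 10⁻⁵ × 13.8 × 1,188,870,400 ≈ 183,423.7 × g

183000 × g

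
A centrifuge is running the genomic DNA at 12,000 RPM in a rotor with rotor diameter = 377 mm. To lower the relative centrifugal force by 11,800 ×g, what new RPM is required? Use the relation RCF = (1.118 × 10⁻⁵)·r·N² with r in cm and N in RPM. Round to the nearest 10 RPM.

≈ 9380 RPM

r = 377 mm / 2 = 188.5 mm = 18.85 cm
Current RCF = 1.118 × 10⁻⁵ × 18.85 × (12000)² = 1.118 × 10⁻⁵ × 18.85 × 144,000,000 ≈ 30,347 × g
Target RCF = 30,347 − 11,800 = 18,547 × g
N² = 18,547 / (21.0743 × 10⁻⁵) = 88,007,668
N ≈ √88,007,668 ≈ 9,381.2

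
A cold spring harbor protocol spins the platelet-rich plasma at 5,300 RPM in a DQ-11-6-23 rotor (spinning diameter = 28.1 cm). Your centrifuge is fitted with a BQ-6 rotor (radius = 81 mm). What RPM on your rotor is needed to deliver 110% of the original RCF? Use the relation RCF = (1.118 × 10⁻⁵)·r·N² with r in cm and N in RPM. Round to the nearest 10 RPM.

Original rotor: r = 28.1 / 2 = 14.05 cm
RCF_original = 1.118 × 10⁻⁵ × 14.05 × (5300)² = 1.118 × 10⁻⁵ × 14.05 × 28,090,000 ≈ 4,412.3 × g
Target RCF = 1.1 × 4,412.3 ≈ 4,853.5 × g
Your rotor: r = 81 mm = 8.1 cm
4,853.5 = 1.118 × 10⁻⁵ × 8.1 × N²
N² = 4,853.5 / (9.0558 × 10⁻⁵) = 53,595,486
N ≈ √53,595,486 ≈ 7,320.9

7320 RPM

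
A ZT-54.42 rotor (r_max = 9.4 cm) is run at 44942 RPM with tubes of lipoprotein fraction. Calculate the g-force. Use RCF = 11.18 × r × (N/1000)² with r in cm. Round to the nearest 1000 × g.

RCF = 11.18 × 9.4 × (44.942)² = 11.18 × 9.4 × 2,019.783364 ≈ 212,263.1 × g

≈ 212000 x g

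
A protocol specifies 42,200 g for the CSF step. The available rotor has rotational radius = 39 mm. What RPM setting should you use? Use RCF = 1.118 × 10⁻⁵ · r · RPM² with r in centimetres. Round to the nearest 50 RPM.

N ≈ 31100 RPM

r = 39 mm = 3.9 cm
RCF = 1.118 × 10⁻⁵ × r × N²
42,200 = 1.118 × 10⁻⁵ × 3.9 × N²
N² = 42,200 / (4.3602 × 10⁻⁵) = 967,845,512
N ≈ √967,845,512 ≈ 31,110.2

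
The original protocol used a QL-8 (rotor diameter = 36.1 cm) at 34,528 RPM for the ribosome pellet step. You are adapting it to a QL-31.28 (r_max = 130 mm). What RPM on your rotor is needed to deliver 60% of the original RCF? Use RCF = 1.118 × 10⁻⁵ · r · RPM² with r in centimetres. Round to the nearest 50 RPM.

≈ 31500 RPM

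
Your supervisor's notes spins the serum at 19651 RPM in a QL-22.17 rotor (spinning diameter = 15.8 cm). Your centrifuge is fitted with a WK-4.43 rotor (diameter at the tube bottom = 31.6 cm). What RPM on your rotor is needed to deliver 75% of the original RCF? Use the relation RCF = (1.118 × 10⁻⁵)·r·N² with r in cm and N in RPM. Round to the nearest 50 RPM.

Original rotor: r = 15.8 / 2 = 7.9 cm
RCF_original = 1.118 × 10⁻⁵ × 7.9 × (19651)² = 1.118 × 10⁻⁵ × 7.9 × 386,161,801 ≈ 34,106.6 × g
Target RCF = 0.75 × 34,106.6 ≈ 25,579.9 × g
Your rotor: r = 31.6 / 2 = 15.8 cm
25,579.9 = 1.118 × 10⁻⁵ × 15.8 × N²
N² = 25,579.9 / (17.6644 × 10⁻⁵) = 144,810,466
N ≈ √144,810,466 ≈ 12,033.7

≈ 12050 RPM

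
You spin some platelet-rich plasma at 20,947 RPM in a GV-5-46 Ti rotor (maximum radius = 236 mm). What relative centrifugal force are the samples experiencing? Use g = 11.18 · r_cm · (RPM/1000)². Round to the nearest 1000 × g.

r = 236 mm = 23.6 cm
RCF = 11.18 × 23.6 × (20.947)² = 11.18 × 23.6 × 438.776809 ≈ 115,770.4 × g

≈ 116000 × g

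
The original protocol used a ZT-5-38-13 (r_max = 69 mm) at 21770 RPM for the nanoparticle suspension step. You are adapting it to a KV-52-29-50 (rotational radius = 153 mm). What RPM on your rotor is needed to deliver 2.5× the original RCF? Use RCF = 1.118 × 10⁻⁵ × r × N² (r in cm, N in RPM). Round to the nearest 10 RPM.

Original rotor: r = 69 mm = 6.9 cm
RCF_original = 1.118 × 10⁻⁵ × 6.9 × (21770)² = 1.118 × 10⁻⁵ × 6.9 × 473,932,900 ≈ 36,560.1 × g
Target RCF = 2.5 × 36,560.1 ≈ 91,400.2 × g
Your rotor: r = 153 mm = 15.3 cm
91,400.2 = 1.118 × 10⁻⁵ × 15.3 × N²
N² = 91,400.2 / (17.1054 × 10⁻⁵) = 534,335,356
N ≈ √534,335,356 ≈ 23,115.7

23120 RPM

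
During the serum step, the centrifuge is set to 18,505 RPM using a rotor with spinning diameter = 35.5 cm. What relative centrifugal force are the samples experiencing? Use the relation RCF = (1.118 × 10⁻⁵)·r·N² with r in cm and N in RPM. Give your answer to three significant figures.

r = 35.5 / 2 = 17.75 cm
RCF = 1.118 × 10⁻⁵ × r × N²
RCF = 1.118 × 10⁻⁵ × 17.75 × (18505)² = 1.118 × 10⁻⁵ × 17.75 × 342,435,025 ≈ 67,954.5 × g

RCF ≈ 68000 × g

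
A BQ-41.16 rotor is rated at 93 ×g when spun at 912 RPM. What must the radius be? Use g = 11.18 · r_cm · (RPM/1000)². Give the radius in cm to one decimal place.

≈ 10.0 cm

RCF = 11.18 × r × (N/1000)²
93 = 11.18 × r × (0.912)²
r = 93 / (11.18 × 0.831744) = 93 / 9.298898 ≈ 10.001 cm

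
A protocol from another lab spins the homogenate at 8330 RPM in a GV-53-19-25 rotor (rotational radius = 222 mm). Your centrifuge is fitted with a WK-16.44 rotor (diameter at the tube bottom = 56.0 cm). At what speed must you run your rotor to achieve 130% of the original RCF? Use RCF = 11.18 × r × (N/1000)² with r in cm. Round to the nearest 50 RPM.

8450 RPM

Original rotor: r = 222 mm = 22.2 cm
RCF = 11.18 × r × (N/1000)²
RCF_original = 11.18 × 22.2 × (8.33)² = 11.18 × 22.2 × 69.3889 ≈ 17,222 × g
Target RCF = 1.3 × 17,222 ≈ 22,388.6 × g
Your rotor: r = 56.0 / 2 = 28 cm
22,388.6 = 11.18 × 28 × (N/1000)²
(N/1000)² = 22,388.6 / 313.04 = 71.51993
N = 1000 × √71.51993 ≈ 8,456.9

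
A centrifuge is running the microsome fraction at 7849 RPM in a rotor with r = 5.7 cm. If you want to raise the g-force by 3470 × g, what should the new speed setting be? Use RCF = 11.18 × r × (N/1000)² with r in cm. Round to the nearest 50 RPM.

≈ 10750 RPM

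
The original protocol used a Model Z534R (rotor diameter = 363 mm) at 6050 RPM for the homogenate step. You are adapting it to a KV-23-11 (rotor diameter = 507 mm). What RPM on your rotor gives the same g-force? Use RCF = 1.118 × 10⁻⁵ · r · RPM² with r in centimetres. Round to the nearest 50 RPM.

Original rotor: r = 363 mm / 2 = 181.5 mm = 18.15 cm
RCF = 1.118 × 10⁻⁵ × r × N²
RCF_original = 1.118 × 10⁻⁵ × 18.15 × (6050)² = 1.118 × 10⁻⁵ × 18.15 × 36,602,500 ≈ 7,427.3 × g
Your rotor: r = 507 mm / 2 = 253.5 mm = 25.35 cm
7,427.3 = 1.118 × 10⁻⁵ × 25.35 × N²
N² = 7,427.3 / (28.3413 × 10⁻⁵) = 26,206,631
N ≈ √26,206,631 ≈ 5,119.2

5100 RPM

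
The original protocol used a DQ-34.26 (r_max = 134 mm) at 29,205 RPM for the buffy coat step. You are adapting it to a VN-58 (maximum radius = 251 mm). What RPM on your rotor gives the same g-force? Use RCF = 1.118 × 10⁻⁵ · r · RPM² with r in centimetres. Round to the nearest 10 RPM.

Original rotor: r = 134 mm = 13.4 cm
RCF_original = 1.118 × 10⁻⁵ × 13.4 × (29205)² = 1.118 × 10⁻⁵ × 13.4 × 852,932,025 ≈ 127,779.5 × g
Your rotor: r = 251 mm = 25.1 cm
127,779.5 = 1.118 × 10⁻⁵ × 25.1 × N²
N² = 127,779.5 / (28.0618 × 10⁻⁵) = 455,350,334
N ≈ √455,350,334 ≈ 21,338.9

21340 RPM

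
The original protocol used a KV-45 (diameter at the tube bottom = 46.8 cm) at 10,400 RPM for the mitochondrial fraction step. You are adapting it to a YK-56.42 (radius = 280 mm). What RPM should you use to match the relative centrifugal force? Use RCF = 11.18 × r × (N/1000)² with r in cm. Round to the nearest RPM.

9507 RPM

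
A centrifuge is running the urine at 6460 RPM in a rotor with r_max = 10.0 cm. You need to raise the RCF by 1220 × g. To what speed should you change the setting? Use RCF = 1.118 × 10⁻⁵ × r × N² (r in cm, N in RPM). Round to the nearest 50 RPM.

≈ 7250 RPM

Current RCF = 1.118 × 10⁻⁵ × 10 × (6460)² = 1.118 × 10⁻⁵ × 10 × 41,731,600 ≈ 4,665.6 × g
Target RCF = 4,665.6 + 1,220 = 5,885.6 × g
N² = 5,885.6 / (11.18 × 10⁻⁵) = 52,644,007
N ≈ √52,644,007 ≈ 7,255.6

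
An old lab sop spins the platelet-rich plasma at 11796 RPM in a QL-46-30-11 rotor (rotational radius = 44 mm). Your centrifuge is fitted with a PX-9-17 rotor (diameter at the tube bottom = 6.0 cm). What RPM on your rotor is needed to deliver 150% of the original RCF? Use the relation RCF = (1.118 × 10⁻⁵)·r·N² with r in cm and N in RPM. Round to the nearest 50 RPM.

Original rotor: r = 44 mm = 4.4 cm
RCF_original = 1.118 × 10⁻⁵ × 4.4 × (11796)² = 1.118 × 10⁻⁵ × 4.4 × 139,145,616 ≈ 6,844.9 × g
Target RCF = 1.5 × 6,844.9 ≈ 10,267.3 × g
Your rotor: r = 6.0 / 2 = 3 cm
10,267.3 = 1.118 × 10⁻⁵ × 3 × N²
N² = 10,267.3 / (3.354 × 10⁻⁵) = 306,121,049
N ≈ √306,121,049 ≈ 17,496.3

≈ 17500 RPM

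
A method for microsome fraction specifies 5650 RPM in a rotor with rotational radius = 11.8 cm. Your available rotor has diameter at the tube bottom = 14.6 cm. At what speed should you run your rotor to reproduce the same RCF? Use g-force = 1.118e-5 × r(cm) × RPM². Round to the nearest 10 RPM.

RCF_original = 1.118 × 10⁻⁵ × 11.8 × (5650)² = 1.118 × 10⁻⁵ × 11.8 × 31,922,500 ≈ 4,211.3 × g
Your rotor: r = 14.6 / 2 = 7.3 cm
4,211.3 = 1.118 × 10⁻⁵ × 7.3 × N²
N² = 4,211.3 / (8.1614 × 10⁻⁵) = 51,600,216
N ≈ √51,600,216 ≈ 7,183.3

≈ 7180 RPM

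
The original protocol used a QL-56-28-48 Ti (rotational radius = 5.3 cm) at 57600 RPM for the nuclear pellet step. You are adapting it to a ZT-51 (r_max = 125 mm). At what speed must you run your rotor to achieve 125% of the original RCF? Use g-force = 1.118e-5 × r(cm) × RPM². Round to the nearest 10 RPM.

RCF_original = 1.118 × 10⁻⁵ × 5.3 × (57600)² = 1.118 × 10⁻⁵ × 5.3 × 3,317,760,000 ≈ 196,590.6 × g
Target RCF = 1.25 × 196,590.6 ≈ 245,738.2 × g
Your rotor: r = 125 mm = 12.5 cm
245,738.2 = 1.118 × 10⁻⁵ × 12.5 × N²
N² = 245,738.2 / (13.975 × 10⁻⁵) = 1,758,412,880
N ≈ √1,758,412,880 ≈ 41,933.4

≈ 41930 RPM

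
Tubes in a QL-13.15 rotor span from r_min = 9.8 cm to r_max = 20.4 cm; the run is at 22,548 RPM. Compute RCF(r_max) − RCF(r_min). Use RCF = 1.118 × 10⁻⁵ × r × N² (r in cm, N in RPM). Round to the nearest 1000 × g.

60000 x g

RCF_max = 1.118 × 10⁻⁵ × 20.4 × (22548)² = 1.118 × 10⁻⁵ × 20.4 × 508,412,304 ≈ 115,954.6 × g
RCF_min = 1.118 × 10⁻⁵ × 9.8 × (22548)² = 1.118 × 10⁻⁵ × 9.8 × 508,412,304 ≈ 55,703.7 × g
ΔRCF = 115,954.6 − 55,703.7 = 60,250.9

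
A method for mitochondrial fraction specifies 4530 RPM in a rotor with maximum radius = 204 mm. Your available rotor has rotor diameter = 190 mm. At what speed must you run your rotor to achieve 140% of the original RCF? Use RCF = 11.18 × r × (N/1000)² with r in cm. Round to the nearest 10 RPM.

≈ 7850 RPM

Original rotor: r = 204 mm = 20.4 cm
RCF_original = 11.18 × 20.4 × (4.53)² = 11.18 × 20.4 × 20.5209 ≈ 4,680.2 × g
Target RCF = 1.4 × 4,680.2 ≈ 6,552.3 × g
Your rotor: r = 190 mm / 2 = 95 mm = 9.5 cm
6,552.3 = 11.18 × 9.5 × (N/1000)²
(N/1000)² = 6,552.3 / 106.21 = 61.69193
N = 1000 × √61.69193 ≈ 7,854.4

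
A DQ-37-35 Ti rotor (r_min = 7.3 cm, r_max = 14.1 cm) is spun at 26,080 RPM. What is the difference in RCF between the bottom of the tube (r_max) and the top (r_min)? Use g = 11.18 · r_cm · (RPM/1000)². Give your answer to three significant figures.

ΔRCF ≈ 51700 x g

RCF_max = 11.18 × 14.1 × (26.08)² = 11.18 × 14.1 × 680.1664 ≈ 107,220.1 × g
RCF_min = 11.18 × 7.3 × (26.08)² = 11.18 × 7.3 × 680.1664 ≈ 55,511.1 × g
ΔRCF = 107,220.1 − 55,511.1 = 51,709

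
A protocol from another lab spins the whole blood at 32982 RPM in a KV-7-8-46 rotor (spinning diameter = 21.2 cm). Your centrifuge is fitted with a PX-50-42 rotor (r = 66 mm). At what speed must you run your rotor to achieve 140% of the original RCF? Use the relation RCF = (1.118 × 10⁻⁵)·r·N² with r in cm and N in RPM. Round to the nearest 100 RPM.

49500 RPM

Original rotor: r = 21.2 / 2 = 10.6 cm
RCF = 1.118 × 10⁻⁵ × r × N²
RCF_original = 1.118 × 10⁻⁵ × 10.6 × (32982)² = 1.118 × 10⁻⁵ × 10.6 × 1,087,812,324 ≈ 128,914.5 × g
Target RCF = 1.4 × 128,914.5 ≈ 180,480.3 × g
Your rotor: r = 66 mm = 6.6 cm
180,480.3 = 1.118 × 10⁻⁵ × 6.6 × N²
N² = 180,480.3 / (7.3788 × 10⁻⁵) = 2,445,930,233
N ≈ √2,445,930,233 ≈ 49,456.3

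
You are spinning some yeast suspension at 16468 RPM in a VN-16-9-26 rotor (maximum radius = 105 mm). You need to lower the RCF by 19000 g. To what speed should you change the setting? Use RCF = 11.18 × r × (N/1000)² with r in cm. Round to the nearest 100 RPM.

r = 105 mm = 10.5 cm
Current RCF = 11.18 × 10.5 × (16.468)² = 11.18 × 10.5 × 271.195024 ≈ 31,835.6 × g
Target RCF = 31,835.6 − 19,000 = 12,835.6 × g
(N/1000)² = 12,835.6 / 117.39 = 109.3415
N = 1000 × √109.3415 ≈ 10,456.6

10500 RPM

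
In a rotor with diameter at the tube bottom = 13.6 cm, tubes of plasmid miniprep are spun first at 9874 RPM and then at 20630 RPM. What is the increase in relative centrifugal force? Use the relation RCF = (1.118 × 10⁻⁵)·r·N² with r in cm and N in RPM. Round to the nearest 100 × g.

r = 13.6 / 2 = 6.8 cm
RCF₁ = 1.118 × 10⁻⁵ × 6.8 × (9874)² = 1.118 × 10⁻⁵ × 6.8 × 97,495,876 ≈ 7,412 × g
RCF₂ = 1.118 × 10⁻⁵ × 6.8 × (20630)² = 1.118 × 10⁻⁵ × 6.8 × 425,596,900 ≈ 32,355.6 × g
Increase = 32,355.6 − 7,412 = 24,943.6

≈ 24900 × g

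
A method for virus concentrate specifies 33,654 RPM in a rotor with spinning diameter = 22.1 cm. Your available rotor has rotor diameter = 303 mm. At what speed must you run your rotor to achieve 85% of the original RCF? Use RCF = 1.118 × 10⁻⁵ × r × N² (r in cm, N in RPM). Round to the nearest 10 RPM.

Original rotor: r = 22.1 / 2 = 11.05 cm
RCF_original = 1.118 × 10⁻⁵ × 11.05 × (33654)² = 1.118 × 10⁻⁵ × 11.05 × 1,132,591,716 ≈ 139,919.2 × g
Target RCF = 0.85 × 139,919.2 ≈ 118,931.3 × g
Your rotor: r = 303 mm / 2 = 151.5 mm = 15.15 cm
118,931.3 = 1.118 × 10⁻⁵ × 15.15 × N²
N² = 118,931.3 / (16.9377 × 10⁻⁵) = 702,169,126
N ≈ √702,169,126 ≈ 26,498.5

26500 RPM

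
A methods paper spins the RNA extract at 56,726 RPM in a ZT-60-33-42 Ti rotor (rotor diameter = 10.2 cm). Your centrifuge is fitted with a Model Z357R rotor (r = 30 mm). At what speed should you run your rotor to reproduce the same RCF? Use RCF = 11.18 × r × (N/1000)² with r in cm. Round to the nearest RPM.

73962 RPM

Original rotor: r = 10.2 / 2 = 5.1 cm
RCF_original = 11.18 × 5.1 × (56.726)² = 11.18 × 5.1 × 3,217.839076 ≈ 183,474.7 × g
Your rotor: r = 30 mm = 3.0 cm
183,474.7 = 11.18 × 3 × (N/1000)²
(N/1000)² = 183,474.7 / 33.54 = 5470.325
N = 1000 × √5470.325 ≈ 73,961.6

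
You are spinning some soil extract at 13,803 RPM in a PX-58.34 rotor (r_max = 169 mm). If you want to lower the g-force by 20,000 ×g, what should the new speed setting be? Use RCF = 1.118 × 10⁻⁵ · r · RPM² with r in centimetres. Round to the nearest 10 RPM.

N₂ ≈ 9200 RPM

r = 169 mm = 16.9 cm
Current RCF = 1.118 × 10⁻⁵ × 16.9 × (13803)² = 1.118 × 10⁻⁵ × 16.9 × 190,522,809 ≈ 35,997.8 × g
Target RCF = 35,997.8 − 20,000 = 15,997.8 × g
N² = 15,997.8 / (18.8942 × 10⁻⁵) = 84,670,428
N ≈ √84,670,428 ≈ 9,201.7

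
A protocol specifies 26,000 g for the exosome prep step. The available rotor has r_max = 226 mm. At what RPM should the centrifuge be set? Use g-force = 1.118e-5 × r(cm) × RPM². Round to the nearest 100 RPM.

r = 226 mm = 22.6 cm
RCF = 1.118 × 10⁻⁵ × r × N²
26,000 = 1.118 × 10⁻⁵ × 22.6 × N²
N² = 26,000 / (25.2668 × 10⁻⁵) = 102,901,832
N ≈ √102,901,832 ≈ 10,144.1

≈ 10100 RPM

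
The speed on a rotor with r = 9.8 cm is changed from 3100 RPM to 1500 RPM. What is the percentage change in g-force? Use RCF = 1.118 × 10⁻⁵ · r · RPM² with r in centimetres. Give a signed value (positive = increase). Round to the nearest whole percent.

-77%

RCF ∝ N², so the ratio is (1500/3100)² = (0.483871)² = 0.2341.
Change = 0.2341 − 1 = -0.7659 → -76.6%.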